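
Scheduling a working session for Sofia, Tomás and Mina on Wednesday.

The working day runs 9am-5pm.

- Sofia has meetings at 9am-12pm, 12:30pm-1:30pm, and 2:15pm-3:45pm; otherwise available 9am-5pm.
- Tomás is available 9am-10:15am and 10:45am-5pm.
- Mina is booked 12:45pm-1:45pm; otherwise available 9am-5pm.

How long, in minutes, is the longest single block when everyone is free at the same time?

75 minutes

Sofia free within 09:00–17:00: 12:00–12:30, 13:30–14:15, 15:45–17:00.
Mina free within 09:00–17:00: 09:00–12:45, 13:45–17:00.
Sofia ∩ Tomás: 12:00–12:30, 13:30–14:15, 15:45–17:00.
Sofia ∩ Tomás ∩ Mina: 12:00–12:30, 13:45–14:15, 15:45–17:00.
Common window lengths: 30, 30, 75 min; longest is 75.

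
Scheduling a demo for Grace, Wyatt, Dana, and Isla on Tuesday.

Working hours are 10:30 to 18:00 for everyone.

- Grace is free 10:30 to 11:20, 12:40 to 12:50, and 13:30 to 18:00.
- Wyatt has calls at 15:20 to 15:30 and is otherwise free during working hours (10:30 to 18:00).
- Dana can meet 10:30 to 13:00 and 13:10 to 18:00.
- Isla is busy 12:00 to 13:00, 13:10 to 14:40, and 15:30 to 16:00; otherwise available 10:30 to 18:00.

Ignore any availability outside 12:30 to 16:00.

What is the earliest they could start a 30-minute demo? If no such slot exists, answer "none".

14:40

Wyatt free within 10:30–18:00: 10:30–15:20, 15:30–18:00.
Isla free within 10:30–18:00: 10:30–12:00, 13:00–13:10, 14:40–15:30, 16:00–18:00.
Grace ∩ Wyatt: 10:30–11:20, 12:40–12:50, 13:30–15:20, 15:30–18:00.
Grace ∩ Wyatt ∩ Dana: 10:30–11:20, 12:40–12:50, 13:30–15:20, 15:30–18:00.
Grace ∩ Wyatt ∩ Dana ∩ Isla: 10:30–11:20, 14:40–15:20, 16:00–18:00.
Restricted to 12:30–16:00: 14:40–15:20.
Windows ≥ 30 min: 14:40–15:20.
Earliest such window starts at 14:40.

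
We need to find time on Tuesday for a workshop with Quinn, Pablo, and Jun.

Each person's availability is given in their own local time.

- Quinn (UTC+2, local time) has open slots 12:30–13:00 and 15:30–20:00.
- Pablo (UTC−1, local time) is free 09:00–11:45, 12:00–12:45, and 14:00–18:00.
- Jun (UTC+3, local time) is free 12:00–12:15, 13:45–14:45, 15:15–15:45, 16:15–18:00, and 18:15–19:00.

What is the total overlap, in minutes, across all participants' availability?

Quinn → UTC: 10:30–11:00, 13:30–18:00.
Pablo → UTC: 10:00–12:45, 13:00–13:45, 15:00–19:00.
Jun → UTC: 09:00–09:15, 10:45–11:45, 12:15–12:45, 13:15–15:00, 15:15–16:00.
Quinn ∩ Pablo: 10:30–11:00, 13:30–13:45, 15:00–18:00.
Quinn ∩ Pablo ∩ Jun: 10:45–11:00, 13:30–13:45, 15:15–16:00.
Total common minutes: 15 + 15 + 45 = 75.

75 minutes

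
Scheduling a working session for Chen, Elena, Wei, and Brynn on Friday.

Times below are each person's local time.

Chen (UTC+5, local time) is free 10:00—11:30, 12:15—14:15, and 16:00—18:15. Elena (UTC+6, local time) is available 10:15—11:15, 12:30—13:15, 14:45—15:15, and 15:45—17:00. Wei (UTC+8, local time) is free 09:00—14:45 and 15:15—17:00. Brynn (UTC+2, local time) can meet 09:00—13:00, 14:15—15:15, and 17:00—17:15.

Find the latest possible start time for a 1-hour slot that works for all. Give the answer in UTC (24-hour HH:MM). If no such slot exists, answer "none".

none

Chen → UTC: 05:00–06:30, 07:15–09:15, 11:00–13:15.
Elena → UTC: 04:15–05:15, 06:30–07:15, 08:45–09:15, 09:45–11:00.
Wei → UTC: 01:00–06:45, 07:15–09:00.
Brynn → UTC: 07:00–11:00, 12:15–13:15, 15:00–15:15.
Chen ∩ Elena: 05:00–05:15, 08:45–09:15.
Chen ∩ Elena ∩ Wei: 05:00–05:15, 08:45–09:00.
Chen ∩ Elena ∩ Wei ∩ Brynn: 08:45–09:00.
Windows ≥ 60 min: (none).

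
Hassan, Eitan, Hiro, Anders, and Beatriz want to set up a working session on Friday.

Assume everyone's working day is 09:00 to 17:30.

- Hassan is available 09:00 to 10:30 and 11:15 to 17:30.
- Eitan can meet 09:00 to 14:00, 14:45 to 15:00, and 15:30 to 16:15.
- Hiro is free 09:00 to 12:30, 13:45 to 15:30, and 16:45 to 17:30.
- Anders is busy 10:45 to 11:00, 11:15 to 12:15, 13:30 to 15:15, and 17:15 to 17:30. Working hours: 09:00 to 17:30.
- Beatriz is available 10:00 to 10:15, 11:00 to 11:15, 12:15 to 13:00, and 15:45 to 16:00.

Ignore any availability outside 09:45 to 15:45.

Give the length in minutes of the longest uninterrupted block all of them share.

Anders free within 09:00–17:30: 09:00–10:45, 11:00–11:15, 12:15–13:30, 15:15–17:15.
Hassan ∩ Eitan: 09:00–10:30, 11:15–14:00, 14:45–15:00, 15:30–16:15.
Hassan ∩ Eitan ∩ Hiro: 09:00–10:30, 11:15–12:30, 13:45–14:00, 14:45–15:00.
Hassan ∩ Eitan ∩ Hiro ∩ Anders: 09:00–10:30, 12:15–12:30.
Hassan ∩ Eitan ∩ Hiro ∩ Anders ∩ Beatriz: 10:00–10:15, 12:15–12:30.
Restricted to 09:45–15:45: 10:00–10:15, 12:15–12:30.
Common window lengths: 15, 15 min; longest is 15.

15 minutes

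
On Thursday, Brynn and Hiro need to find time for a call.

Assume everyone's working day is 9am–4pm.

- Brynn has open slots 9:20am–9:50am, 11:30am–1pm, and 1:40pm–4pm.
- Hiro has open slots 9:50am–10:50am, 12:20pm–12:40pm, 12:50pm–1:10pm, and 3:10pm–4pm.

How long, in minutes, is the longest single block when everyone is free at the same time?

50 minutes

Brynn ∩ Hiro: 12:20–12:40, 12:50–13:00, 15:10–16:00.
Common window lengths: 20, 10, 50 min; longest is 50.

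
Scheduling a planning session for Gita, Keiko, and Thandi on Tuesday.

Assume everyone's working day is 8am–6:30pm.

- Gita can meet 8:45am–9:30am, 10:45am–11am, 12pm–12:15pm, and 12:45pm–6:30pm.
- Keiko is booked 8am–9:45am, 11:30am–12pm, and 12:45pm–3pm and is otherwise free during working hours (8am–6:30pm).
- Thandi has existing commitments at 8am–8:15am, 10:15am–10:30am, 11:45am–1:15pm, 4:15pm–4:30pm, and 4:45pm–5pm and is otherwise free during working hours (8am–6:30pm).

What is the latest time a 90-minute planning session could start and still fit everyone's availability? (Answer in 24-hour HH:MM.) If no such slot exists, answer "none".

17:00

Keiko free within 08:00–18:30: 09:45–11:30, 12:00–12:45, 15:00–18:30.
Thandi free within 08:00–18:30: 08:15–10:15, 10:30–11:45, 13:15–16:15, 16:30–16:45, 17:00–18:30.
Gita ∩ Keiko: 10:45–11:00, 12:00–12:15, 15:00–18:30.
Gita ∩ Keiko ∩ Thandi: 10:45–11:00, 15:00–16:15, 16:30–16:45, 17:00–18:30.
Windows ≥ 90 min: 17:00–18:30.
Latest start in the last window 17:00–18:30 is 18:30 − 90 min = 17:00.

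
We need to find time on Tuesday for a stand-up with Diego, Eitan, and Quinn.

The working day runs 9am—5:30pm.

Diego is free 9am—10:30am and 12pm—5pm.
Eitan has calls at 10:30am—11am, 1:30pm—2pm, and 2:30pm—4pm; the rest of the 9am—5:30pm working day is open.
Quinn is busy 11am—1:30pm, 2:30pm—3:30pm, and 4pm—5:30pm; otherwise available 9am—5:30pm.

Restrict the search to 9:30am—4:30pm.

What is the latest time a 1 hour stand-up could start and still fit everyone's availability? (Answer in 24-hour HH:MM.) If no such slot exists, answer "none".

Eitan free within 09:00–17:30: 09:00–10:30, 11:00–13:30, 14:00–14:30, 16:00–17:30.
Quinn free within 09:00–17:30: 09:00–11:00, 13:30–14:30, 15:30–16:00.
Diego ∩ Eitan: 09:00–10:30, 12:00–13:30, 14:00–14:30, 16:00–17:00.
Diego ∩ Eitan ∩ Quinn: 09:00–10:30, 14:00–14:30.
Restricted to 09:30–16:30: 09:30–10:30, 14:00–14:30.
Windows ≥ 60 min: 09:30–10:30.
Latest start in the last window 09:30–10:30 is 10:30 − 60 min = 09:30.

09:30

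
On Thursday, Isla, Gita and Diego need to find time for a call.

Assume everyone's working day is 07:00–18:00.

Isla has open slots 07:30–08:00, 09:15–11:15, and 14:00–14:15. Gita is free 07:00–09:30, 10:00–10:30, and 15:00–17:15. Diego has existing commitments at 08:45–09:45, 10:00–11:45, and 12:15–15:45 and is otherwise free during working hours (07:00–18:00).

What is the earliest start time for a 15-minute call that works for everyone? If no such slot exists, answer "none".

Diego free within 07:00–18:00: 07:00–08:45, 09:45–10:00, 11:45–12:15, 15:45–18:00.
Isla ∩ Gita: 07:30–08:00, 09:15–09:30, 10:00–10:30.
Isla ∩ Gita ∩ Diego: 07:30–08:00.
Windows ≥ 15 min: 07:30–08:00.
Earliest such window starts at 07:30.

07:30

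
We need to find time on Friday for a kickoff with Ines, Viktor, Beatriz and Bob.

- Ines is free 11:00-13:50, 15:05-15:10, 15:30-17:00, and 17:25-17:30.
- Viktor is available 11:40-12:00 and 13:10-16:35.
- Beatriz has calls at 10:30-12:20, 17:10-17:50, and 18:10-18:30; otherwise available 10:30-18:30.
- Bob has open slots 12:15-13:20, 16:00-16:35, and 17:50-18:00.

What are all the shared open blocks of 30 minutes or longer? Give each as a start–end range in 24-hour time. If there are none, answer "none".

Beatriz free within 10:30–18:30: 12:20–17:10, 17:50–18:10.
Ines ∩ Viktor: 11:40–12:00, 13:10–13:50, 15:05–15:10, 15:30–16:35.
Ines ∩ Viktor ∩ Beatriz: 13:10–13:50, 15:05–15:10, 15:30–16:35.
Ines ∩ Viktor ∩ Beatriz ∩ Bob: 13:10–13:20, 16:00–16:35.
Windows ≥ 30 min: 16:00–16:35.

16:00–16:35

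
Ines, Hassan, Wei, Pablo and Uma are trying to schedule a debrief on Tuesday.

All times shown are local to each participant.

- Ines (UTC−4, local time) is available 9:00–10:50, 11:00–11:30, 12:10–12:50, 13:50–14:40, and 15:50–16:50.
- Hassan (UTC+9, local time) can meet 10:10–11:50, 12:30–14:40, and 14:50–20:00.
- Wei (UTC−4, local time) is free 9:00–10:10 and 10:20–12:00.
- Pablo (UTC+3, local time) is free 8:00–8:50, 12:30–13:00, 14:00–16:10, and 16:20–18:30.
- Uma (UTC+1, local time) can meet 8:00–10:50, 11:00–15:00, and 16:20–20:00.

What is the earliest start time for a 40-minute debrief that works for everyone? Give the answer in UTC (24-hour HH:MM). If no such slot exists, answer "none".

none

Ines → UTC: 13:00–14:50, 15:00–15:30, 16:10–16:50, 17:50–18:40, 19:50–20:50.
Hassan → UTC: 01:10–02:50, 03:30–05:40, 05:50–11:00.
Wei → UTC: 13:00–14:10, 14:20–16:00.
Pablo → UTC: 05:00–05:50, 09:30–10:00, 11:00–13:10, 13:20–15:30.
Uma → UTC: 07:00–09:50, 10:00–14:00, 15:20–19:00.
Ines ∩ Hassan: (none).
Ines ∩ Hassan ∩ Wei: (none).
Ines ∩ Hassan ∩ Wei ∩ Pablo: (none).
Ines ∩ Hassan ∩ Wei ∩ Pablo ∩ Uma: (none).
Windows ≥ 40 min: (none).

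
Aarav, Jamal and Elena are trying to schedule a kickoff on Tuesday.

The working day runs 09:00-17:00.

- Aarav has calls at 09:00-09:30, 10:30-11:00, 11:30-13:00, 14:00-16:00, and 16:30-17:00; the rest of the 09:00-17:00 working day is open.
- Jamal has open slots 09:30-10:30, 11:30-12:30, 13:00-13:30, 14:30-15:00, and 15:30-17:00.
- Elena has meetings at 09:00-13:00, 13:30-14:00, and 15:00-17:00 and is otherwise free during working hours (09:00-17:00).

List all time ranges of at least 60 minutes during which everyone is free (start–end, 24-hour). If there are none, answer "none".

none

Aarav free within 09:00–17:00: 09:30–10:30, 11:00–11:30, 13:00–14:00, 16:00–16:30.
Elena free within 09:00–17:00: 13:00–13:30, 14:00–15:00.
Aarav ∩ Jamal: 09:30–10:30, 13:00–13:30, 16:00–16:30.
Aarav ∩ Jamal ∩ Elena: 13:00–13:30.
Windows ≥ 60 min: (none).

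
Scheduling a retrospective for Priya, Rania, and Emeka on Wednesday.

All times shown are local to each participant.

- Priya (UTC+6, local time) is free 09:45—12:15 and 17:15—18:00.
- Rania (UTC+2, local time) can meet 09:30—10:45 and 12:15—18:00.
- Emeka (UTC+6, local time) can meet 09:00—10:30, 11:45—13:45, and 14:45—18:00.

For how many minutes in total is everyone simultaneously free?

Priya → UTC: 03:45–06:15, 11:15–12:00.
Rania → UTC: 07:30–08:45, 10:15–16:00.
Emeka → UTC: 03:00–04:30, 05:45–07:45, 08:45–12:00.
Priya ∩ Rania: 11:15–12:00.
Priya ∩ Rania ∩ Emeka: 11:15–12:00.
Total common minutes: 45.

45 minutes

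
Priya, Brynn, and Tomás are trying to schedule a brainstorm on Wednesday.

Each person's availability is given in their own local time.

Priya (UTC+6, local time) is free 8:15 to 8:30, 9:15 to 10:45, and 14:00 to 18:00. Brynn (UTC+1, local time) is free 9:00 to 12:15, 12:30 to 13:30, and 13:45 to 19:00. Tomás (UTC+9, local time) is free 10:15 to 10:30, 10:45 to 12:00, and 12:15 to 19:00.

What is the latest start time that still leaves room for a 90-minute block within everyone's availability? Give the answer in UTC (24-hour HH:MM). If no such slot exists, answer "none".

Priya → UTC: 02:15–02:30, 03:15–04:45, 08:00–12:00.
Brynn → UTC: 08:00–11:15, 11:30–12:30, 12:45–18:00.
Tomás → UTC: 01:15–01:30, 01:45–03:00, 03:15–10:00.
Priya ∩ Brynn: 08:00–11:15, 11:30–12:00.
Priya ∩ Brynn ∩ Tomás: 08:00–10:00.
Windows ≥ 90 min: 08:00–10:00.
Latest start in the last window 08:00–10:00 is 10:00 − 90 min = 08:30.

08:30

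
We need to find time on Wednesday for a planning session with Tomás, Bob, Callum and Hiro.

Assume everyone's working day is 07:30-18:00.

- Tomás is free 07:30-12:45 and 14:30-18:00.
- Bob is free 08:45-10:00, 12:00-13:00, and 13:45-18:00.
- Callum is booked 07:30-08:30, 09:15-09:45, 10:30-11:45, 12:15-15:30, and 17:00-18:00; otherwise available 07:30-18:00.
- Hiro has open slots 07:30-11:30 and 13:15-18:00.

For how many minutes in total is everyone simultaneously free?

Callum free within 07:30–18:00: 08:30–09:15, 09:45–10:30, 11:45–12:15, 15:30–17:00.
Tomás ∩ Bob: 08:45–10:00, 12:00–12:45, 14:30–18:00.
Tomás ∩ Bob ∩ Callum: 08:45–09:15, 09:45–10:00, 12:00–12:15, 15:30–17:00.
Tomás ∩ Bob ∩ Callum ∩ Hiro: 08:45–09:15, 09:45–10:00, 15:30–17:00.
Total common minutes: 30 + 15 + 90 = 135.

135 minutes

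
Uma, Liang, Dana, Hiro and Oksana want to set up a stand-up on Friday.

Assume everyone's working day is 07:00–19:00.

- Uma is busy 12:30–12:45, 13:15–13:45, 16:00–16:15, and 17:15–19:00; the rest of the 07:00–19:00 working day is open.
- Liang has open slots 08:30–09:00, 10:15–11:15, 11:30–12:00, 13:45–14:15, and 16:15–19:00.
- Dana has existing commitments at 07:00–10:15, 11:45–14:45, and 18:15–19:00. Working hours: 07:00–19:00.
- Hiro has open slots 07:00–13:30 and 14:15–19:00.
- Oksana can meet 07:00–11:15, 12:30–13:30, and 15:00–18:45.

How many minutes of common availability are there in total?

Uma free within 07:00–19:00: 07:00–12:30, 12:45–13:15, 13:45–16:00, 16:15–17:15.
Dana free within 07:00–19:00: 10:15–11:45, 14:45–18:15.
Uma ∩ Liang: 08:30–09:00, 10:15–11:15, 11:30–12:00, 13:45–14:15, 16:15–17:15.
Uma ∩ Liang ∩ Dana: 10:15–11:15, 11:30–11:45, 16:15–17:15.
Uma ∩ Liang ∩ Dana ∩ Hiro: 10:15–11:15, 11:30–11:45, 16:15–17:15.
Uma ∩ Liang ∩ Dana ∩ Hiro ∩ Oksana: 10:15–11:15, 16:15–17:15.
Total common minutes: 60 + 60 = 120.

120 minutes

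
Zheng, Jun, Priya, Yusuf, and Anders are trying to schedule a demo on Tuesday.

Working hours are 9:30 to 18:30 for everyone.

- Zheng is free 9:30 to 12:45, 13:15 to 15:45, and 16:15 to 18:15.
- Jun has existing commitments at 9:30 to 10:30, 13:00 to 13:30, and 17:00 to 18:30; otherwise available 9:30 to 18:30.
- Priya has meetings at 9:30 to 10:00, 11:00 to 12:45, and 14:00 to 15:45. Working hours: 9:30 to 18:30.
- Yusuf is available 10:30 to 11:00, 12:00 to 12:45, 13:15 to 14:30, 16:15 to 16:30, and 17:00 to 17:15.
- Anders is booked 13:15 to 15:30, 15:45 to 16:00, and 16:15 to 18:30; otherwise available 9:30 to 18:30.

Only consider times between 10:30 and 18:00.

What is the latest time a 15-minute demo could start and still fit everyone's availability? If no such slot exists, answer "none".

10:45

Jun free within 09:30–18:30: 10:30–13:00, 13:30–17:00.
Priya free within 09:30–18:30: 10:00–11:00, 12:45–14:00, 15:45–18:30.
Anders free within 09:30–18:30: 09:30–13:15, 15:30–15:45, 16:00–16:15.
Zheng ∩ Jun: 10:30–12:45, 13:30–15:45, 16:15–17:00.
Zheng ∩ Jun ∩ Priya: 10:30–11:00, 13:30–14:00, 16:15–17:00.
Zheng ∩ Jun ∩ Priya ∩ Yusuf: 10:30–11:00, 13:30–14:00, 16:15–16:30.
Zheng ∩ Jun ∩ Priya ∩ Yusuf ∩ Anders: 10:30–11:00.
Restricted to 10:30–18:00: 10:30–11:00.
Windows ≥ 15 min: 10:30–11:00.
Latest start in the last window 10:30–11:00 is 11:00 − 15 min = 10:45.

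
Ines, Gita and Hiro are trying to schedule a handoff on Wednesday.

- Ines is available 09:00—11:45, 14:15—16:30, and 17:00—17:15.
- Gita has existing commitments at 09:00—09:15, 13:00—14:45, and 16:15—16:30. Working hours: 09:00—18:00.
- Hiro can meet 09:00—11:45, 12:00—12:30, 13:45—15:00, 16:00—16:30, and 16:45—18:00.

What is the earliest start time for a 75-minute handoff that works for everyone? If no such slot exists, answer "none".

09:15

Gita free within 09:00–18:00: 09:15–13:00, 14:45–16:15, 16:30–18:00.
Ines ∩ Gita: 09:15–11:45, 14:45–16:15, 17:00–17:15.
Ines ∩ Gita ∩ Hiro: 09:15–11:45, 14:45–15:00, 16:00–16:15, 17:00–17:15.
Windows ≥ 75 min: 09:15–11:45.
Earliest such window starts at 09:15.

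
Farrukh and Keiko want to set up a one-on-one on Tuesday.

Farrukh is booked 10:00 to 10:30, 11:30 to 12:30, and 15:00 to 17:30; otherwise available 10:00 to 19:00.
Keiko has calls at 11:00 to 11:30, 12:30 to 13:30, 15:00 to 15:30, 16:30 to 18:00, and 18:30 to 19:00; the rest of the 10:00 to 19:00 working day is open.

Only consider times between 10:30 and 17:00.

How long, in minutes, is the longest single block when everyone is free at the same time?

Farrukh free within 10:00–19:00: 10:30–11:30, 12:30–15:00, 17:30–19:00.
Keiko free within 10:00–19:00: 10:00–11:00, 11:30–12:30, 13:30–15:00, 15:30–16:30, 18:00–18:30.
Farrukh ∩ Keiko: 10:30–11:00, 13:30–15:00, 18:00–18:30.
Restricted to 10:30–17:00: 10:30–11:00, 13:30–15:00.
Common window lengths: 30, 90 min; longest is 90.

90 minutes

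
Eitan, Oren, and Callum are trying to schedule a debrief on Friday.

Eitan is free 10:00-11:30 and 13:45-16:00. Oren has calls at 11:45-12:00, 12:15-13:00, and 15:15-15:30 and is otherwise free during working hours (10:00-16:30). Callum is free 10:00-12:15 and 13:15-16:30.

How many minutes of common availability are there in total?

Oren free within 10:00–16:30: 10:00–11:45, 12:00–12:15, 13:00–15:15, 15:30–16:30.
Eitan ∩ Oren: 10:00–11:30, 13:45–15:15, 15:30–16:00.
Eitan ∩ Oren ∩ Callum: 10:00–11:30, 13:45–15:15, 15:30–16:00.
Total common minutes: 90 + 90 + 30 = 210.

210 minutes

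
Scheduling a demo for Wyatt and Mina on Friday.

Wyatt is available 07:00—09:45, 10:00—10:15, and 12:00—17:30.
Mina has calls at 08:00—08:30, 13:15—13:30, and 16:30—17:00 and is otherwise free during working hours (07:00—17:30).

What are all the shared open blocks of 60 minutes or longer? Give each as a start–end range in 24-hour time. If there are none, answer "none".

Mina free within 07:00–17:30: 07:00–08:00, 08:30–13:15, 13:30–16:30, 17:00–17:30.
Wyatt ∩ Mina: 07:00–08:00, 08:30–09:45, 10:00–10:15, 12:00–13:15, 13:30–16:30, 17:00–17:30.
Windows ≥ 60 min: 07:00–08:00, 08:30–09:45, 12:00–13:15, 13:30–16:30.

07:00–08:00, 08:30–09:45, 12:00–13:15, 13:30–16:30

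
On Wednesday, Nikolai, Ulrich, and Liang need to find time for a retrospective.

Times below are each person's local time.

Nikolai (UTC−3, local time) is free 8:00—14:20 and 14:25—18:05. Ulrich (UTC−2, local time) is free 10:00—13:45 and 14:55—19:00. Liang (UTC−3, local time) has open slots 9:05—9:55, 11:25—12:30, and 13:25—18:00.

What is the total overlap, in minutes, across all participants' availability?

355 minutes

Nikolai → UTC: 11:00–17:20, 17:25–21:05.
Ulrich → UTC: 12:00–15:45, 16:55–21:00.
Liang → UTC: 12:05–12:55, 14:25–15:30, 16:25–21:00.
Nikolai ∩ Ulrich: 12:00–15:45, 16:55–17:20, 17:25–21:00.
Nikolai ∩ Ulrich ∩ Liang: 12:05–12:55, 14:25–15:30, 16:55–17:20, 17:25–21:00.
Total common minutes: 50 + 65 + 25 + 215 = 355.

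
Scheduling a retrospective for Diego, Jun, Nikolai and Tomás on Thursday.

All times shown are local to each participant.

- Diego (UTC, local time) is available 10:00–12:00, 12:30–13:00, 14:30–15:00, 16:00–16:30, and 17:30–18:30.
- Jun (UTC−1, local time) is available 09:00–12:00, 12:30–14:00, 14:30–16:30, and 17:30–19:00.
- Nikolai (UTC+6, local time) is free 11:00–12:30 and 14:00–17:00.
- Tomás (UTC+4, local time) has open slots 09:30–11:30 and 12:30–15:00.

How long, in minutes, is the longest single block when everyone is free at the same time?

Diego → UTC: 10:00–12:00, 12:30–13:00, 14:30–15:00, 16:00–16:30, 17:30–18:30.
Jun → UTC: 10:00–13:00, 13:30–15:00, 15:30–17:30, 18:30–20:00.
Nikolai → UTC: 05:00–06:30, 08:00–11:00.
Tomás → UTC: 05:30–07:30, 08:30–11:00.
Diego ∩ Jun: 10:00–12:00, 12:30–13:00, 14:30–15:00, 16:00–16:30.
Diego ∩ Jun ∩ Nikolai: 10:00–11:00.
Diego ∩ Jun ∩ Nikolai ∩ Tomás: 10:00–11:00.
Single common window of 60 minutes.

60 minutes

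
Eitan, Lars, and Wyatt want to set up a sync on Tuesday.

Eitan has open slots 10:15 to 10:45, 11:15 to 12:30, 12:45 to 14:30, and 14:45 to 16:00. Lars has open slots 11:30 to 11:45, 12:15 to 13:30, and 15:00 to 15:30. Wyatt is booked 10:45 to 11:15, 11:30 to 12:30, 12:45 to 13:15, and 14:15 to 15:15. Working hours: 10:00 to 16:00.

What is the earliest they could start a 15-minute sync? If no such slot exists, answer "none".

13:15

Wyatt free within 10:00–16:00: 10:00–10:45, 11:15–11:30, 12:30–12:45, 13:15–14:15, 15:15–16:00.
Eitan ∩ Lars: 11:30–11:45, 12:15–12:30, 12:45–13:30, 15:00–15:30.
Eitan ∩ Lars ∩ Wyatt: 13:15–13:30, 15:15–15:30.
Windows ≥ 15 min: 13:15–13:30, 15:15–15:30.
Earliest such window starts at 13:15.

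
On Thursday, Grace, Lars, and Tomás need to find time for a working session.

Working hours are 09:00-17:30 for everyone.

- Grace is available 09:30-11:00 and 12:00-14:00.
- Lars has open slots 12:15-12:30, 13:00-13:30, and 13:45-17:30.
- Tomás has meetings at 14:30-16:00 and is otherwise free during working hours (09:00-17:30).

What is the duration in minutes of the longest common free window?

30 minutes

Tomás free within 09:00–17:30: 09:00–14:30, 16:00–17:30.
Grace ∩ Lars: 12:15–12:30, 13:00–13:30, 13:45–14:00.
Grace ∩ Lars ∩ Tomás: 12:15–12:30, 13:00–13:30, 13:45–14:00.
Common window lengths: 15, 30, 15 min; longest is 30.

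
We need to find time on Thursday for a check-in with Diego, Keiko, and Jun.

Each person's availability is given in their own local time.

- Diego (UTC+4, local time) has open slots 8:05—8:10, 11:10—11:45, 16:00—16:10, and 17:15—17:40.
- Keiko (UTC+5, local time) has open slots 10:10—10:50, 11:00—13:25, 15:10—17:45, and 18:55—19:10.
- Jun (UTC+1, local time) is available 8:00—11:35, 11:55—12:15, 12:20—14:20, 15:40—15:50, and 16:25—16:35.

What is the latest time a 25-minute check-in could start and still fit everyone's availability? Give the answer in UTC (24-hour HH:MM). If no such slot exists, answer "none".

07:20

Diego → UTC: 04:05–04:10, 07:10–07:45, 12:00–12:10, 13:15–13:40.
Keiko → UTC: 05:10–05:50, 06:00–08:25, 10:10–12:45, 13:55–14:10.
Jun → UTC: 07:00–10:35, 10:55–11:15, 11:20–13:20, 14:40–14:50, 15:25–15:35.
Diego ∩ Keiko: 07:10–07:45, 12:00–12:10.
Diego ∩ Keiko ∩ Jun: 07:10–07:45, 12:00–12:10.
Windows ≥ 25 min: 07:10–07:45.
Latest start in the last window 07:10–07:45 is 07:45 − 25 min = 07:20.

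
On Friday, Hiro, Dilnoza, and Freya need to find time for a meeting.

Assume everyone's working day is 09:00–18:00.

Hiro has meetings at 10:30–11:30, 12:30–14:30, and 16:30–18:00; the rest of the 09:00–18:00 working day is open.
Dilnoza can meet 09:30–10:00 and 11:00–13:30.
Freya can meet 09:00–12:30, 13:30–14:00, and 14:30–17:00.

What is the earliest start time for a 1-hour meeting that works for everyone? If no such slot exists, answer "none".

Hiro free within 09:00–18:00: 09:00–10:30, 11:30–12:30, 14:30–16:30.
Hiro ∩ Dilnoza: 09:30–10:00, 11:30–12:30.
Hiro ∩ Dilnoza ∩ Freya: 09:30–10:00, 11:30–12:30.
Windows ≥ 60 min: 11:30–12:30.
Earliest such window starts at 11:30.

11:30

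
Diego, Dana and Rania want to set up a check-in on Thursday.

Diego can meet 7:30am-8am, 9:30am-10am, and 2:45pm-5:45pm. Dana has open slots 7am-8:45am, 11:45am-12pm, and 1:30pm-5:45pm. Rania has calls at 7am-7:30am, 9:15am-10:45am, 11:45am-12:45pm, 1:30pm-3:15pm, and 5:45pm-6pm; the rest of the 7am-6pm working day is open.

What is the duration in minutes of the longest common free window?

Rania free within 07:00–18:00: 07:30–09:15, 10:45–11:45, 12:45–13:30, 15:15–17:45.
Diego ∩ Dana: 07:30–08:00, 14:45–17:45.
Diego ∩ Dana ∩ Rania: 07:30–08:00, 15:15–17:45.
Common window lengths: 30, 150 min; longest is 150.

150 minutes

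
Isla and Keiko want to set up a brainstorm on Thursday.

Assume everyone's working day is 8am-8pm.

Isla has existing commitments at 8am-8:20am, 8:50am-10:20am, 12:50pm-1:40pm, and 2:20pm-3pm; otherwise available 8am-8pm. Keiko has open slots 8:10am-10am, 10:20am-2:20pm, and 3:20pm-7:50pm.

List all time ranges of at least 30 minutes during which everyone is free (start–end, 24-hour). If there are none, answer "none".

08:20–08:50, 10:20–12:50, 13:40–14:20, 15:20–19:50

Isla free within 08:00–20:00: 08:20–08:50, 10:20–12:50, 13:40–14:20, 15:00–20:00.
Isla ∩ Keiko: 08:20–08:50, 10:20–12:50, 13:40–14:20, 15:20–19:50.
Windows ≥ 30 min: 08:20–08:50, 10:20–12:50, 13:40–14:20, 15:20–19:50.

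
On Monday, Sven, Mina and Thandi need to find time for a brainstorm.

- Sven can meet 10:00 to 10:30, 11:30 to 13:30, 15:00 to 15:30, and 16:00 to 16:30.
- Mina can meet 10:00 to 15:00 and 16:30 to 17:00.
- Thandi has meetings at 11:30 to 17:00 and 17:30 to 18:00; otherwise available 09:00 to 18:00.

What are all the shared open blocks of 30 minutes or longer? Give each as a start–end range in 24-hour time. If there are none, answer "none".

Thandi free within 09:00–18:00: 09:00–11:30, 17:00–17:30.
Sven ∩ Mina: 10:00–10:30, 11:30–13:30.
Sven ∩ Mina ∩ Thandi: 10:00–10:30.
Windows ≥ 30 min: 10:00–10:30.

10:00–10:30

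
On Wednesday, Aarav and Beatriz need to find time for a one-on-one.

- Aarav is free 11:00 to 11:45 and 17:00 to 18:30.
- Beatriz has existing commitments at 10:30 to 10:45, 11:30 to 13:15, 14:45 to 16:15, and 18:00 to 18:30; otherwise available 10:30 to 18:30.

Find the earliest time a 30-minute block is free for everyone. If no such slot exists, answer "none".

11:00

Beatriz free within 10:30–18:30: 10:45–11:30, 13:15–14:45, 16:15–18:00.
Aarav ∩ Beatriz: 11:00–11:30, 17:00–18:00.
Windows ≥ 30 min: 11:00–11:30, 17:00–18:00.
Earliest such window starts at 11:00.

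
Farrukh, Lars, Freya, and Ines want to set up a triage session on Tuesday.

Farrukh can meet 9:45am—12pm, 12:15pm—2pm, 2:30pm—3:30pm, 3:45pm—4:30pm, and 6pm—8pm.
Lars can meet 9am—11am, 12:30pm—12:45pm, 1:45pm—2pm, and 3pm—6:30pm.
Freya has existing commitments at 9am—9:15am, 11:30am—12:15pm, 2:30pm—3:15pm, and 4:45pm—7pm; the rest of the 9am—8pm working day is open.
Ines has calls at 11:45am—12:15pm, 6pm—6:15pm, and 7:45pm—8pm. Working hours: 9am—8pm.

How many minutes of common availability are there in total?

165 minutes

Freya free within 09:00–20:00: 09:15–11:30, 12:15–14:30, 15:15–16:45, 19:00–20:00.
Ines free within 09:00–20:00: 09:00–11:45, 12:15–18:00, 18:15–19:45.
Farrukh ∩ Lars: 09:45–11:00, 12:30–12:45, 13:45–14:00, 15:00–15:30, 15:45–16:30, 18:00–18:30.
Farrukh ∩ Lars ∩ Freya: 09:45–11:00, 12:30–12:45, 13:45–14:00, 15:15–15:30, 15:45–16:30.
Farrukh ∩ Lars ∩ Freya ∩ Ines: 09:45–11:00, 12:30–12:45, 13:45–14:00, 15:15–15:30, 15:45–16:30.
Total common minutes: 75 + 15 + 15 + 15 + 45 = 165.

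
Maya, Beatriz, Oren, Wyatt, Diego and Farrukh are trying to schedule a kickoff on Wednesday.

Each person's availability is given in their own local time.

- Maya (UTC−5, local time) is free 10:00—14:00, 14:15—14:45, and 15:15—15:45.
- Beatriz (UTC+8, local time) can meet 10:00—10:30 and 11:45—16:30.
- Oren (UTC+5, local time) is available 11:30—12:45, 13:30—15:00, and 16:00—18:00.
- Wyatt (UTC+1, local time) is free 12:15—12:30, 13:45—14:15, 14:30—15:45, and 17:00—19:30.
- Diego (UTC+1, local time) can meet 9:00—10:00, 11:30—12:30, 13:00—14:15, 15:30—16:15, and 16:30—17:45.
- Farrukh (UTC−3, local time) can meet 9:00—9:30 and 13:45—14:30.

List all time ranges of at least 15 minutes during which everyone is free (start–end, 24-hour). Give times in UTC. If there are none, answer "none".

Maya → UTC: 15:00–19:00, 19:15–19:45, 20:15–20:45.
Beatriz → UTC: 02:00–02:30, 03:45–08:30.
Oren → UTC: 06:30–07:45, 08:30–10:00, 11:00–13:00.
Wyatt → UTC: 11:15–11:30, 12:45–13:15, 13:30–14:45, 16:00–18:30.
Diego → UTC: 08:00–09:00, 10:30–11:30, 12:00–13:15, 14:30–15:15, 15:30–16:45.
Farrukh → UTC: 12:00–12:30, 16:45–17:30.
Maya ∩ Beatriz: (none).
Maya ∩ Beatriz ∩ Oren: (none).
Maya ∩ Beatriz ∩ Oren ∩ Wyatt: (none).
Maya ∩ Beatriz ∩ Oren ∩ Wyatt ∩ Diego: (none).
Maya ∩ Beatriz ∩ Oren ∩ Wyatt ∩ Diego ∩ Farrukh: (none).
Windows ≥ 15 min: (none).

none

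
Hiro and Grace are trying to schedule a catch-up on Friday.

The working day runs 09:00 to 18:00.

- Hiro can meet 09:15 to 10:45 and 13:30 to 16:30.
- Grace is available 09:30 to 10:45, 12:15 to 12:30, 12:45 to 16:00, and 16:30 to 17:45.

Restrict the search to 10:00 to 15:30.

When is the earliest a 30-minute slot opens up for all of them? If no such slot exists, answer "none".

10:00

Hiro ∩ Grace: 09:30–10:45, 13:30–16:00.
Restricted to 10:00–15:30: 10:00–10:45, 13:30–15:30.
Windows ≥ 30 min: 10:00–10:45, 13:30–15:30.
Earliest such window starts at 10:00.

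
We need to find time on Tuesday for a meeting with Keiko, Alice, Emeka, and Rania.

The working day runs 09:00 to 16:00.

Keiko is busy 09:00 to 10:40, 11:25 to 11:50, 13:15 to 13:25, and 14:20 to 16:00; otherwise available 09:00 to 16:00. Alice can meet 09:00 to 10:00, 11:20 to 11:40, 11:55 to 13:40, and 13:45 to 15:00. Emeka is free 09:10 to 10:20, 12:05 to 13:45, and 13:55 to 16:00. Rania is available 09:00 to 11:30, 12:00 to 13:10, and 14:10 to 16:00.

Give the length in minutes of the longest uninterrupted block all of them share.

Keiko free within 09:00–16:00: 10:40–11:25, 11:50–13:15, 13:25–14:20.
Keiko ∩ Alice: 11:20–11:25, 11:55–13:15, 13:25–13:40, 13:45–14:20.
Keiko ∩ Alice ∩ Emeka: 12:05–13:15, 13:25–13:40, 13:55–14:20.
Keiko ∩ Alice ∩ Emeka ∩ Rania: 12:05–13:10, 14:10–14:20.
Common window lengths: 65, 10 min; longest is 65.

65 minutes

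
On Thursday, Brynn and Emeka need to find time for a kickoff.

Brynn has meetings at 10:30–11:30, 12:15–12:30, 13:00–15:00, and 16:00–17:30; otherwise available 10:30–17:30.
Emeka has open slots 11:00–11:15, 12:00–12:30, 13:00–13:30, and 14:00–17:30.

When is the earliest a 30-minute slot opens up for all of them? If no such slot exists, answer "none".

15:00

Brynn free within 10:30–17:30: 11:30–12:15, 12:30–13:00, 15:00–16:00.
Brynn ∩ Emeka: 12:00–12:15, 15:00–16:00.
Windows ≥ 30 min: 15:00–16:00.
Earliest such window starts at 15:00.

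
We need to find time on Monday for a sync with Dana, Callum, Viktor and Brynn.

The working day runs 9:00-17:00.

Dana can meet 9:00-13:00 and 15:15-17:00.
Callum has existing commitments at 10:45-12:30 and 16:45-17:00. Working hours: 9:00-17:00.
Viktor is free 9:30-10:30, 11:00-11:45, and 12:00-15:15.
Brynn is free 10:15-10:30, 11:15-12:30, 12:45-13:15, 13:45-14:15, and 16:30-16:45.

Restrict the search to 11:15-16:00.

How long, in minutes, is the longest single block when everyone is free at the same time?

15 minutes

Callum free within 09:00–17:00: 09:00–10:45, 12:30–16:45.
Dana ∩ Callum: 09:00–10:45, 12:30–13:00, 15:15–16:45.
Dana ∩ Callum ∩ Viktor: 09:30–10:30, 12:30–13:00.
Dana ∩ Callum ∩ Viktor ∩ Brynn: 10:15–10:30, 12:45–13:00.
Restricted to 11:15–16:00: 12:45–13:00.
Single common window of 15 minutes.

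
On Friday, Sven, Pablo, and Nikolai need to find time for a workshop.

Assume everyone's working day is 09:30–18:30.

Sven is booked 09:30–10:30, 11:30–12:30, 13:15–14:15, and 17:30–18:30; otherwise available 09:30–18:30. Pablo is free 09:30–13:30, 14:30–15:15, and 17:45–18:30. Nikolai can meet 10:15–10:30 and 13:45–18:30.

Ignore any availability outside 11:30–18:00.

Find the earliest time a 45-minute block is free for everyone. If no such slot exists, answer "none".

14:30

Sven free within 09:30–18:30: 10:30–11:30, 12:30–13:15, 14:15–17:30.
Sven ∩ Pablo: 10:30–11:30, 12:30–13:15, 14:30–15:15.
Sven ∩ Pablo ∩ Nikolai: 14:30–15:15.
Restricted to 11:30–18:00: 14:30–15:15.
Windows ≥ 45 min: 14:30–15:15.
Earliest such window starts at 14:30.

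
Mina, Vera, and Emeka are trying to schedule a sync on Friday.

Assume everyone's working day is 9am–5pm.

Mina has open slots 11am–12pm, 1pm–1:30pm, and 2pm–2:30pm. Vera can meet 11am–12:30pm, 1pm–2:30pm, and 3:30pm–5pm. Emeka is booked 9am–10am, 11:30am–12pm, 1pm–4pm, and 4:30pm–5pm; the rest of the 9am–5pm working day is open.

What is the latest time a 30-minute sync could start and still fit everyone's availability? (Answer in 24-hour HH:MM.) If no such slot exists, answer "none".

11:00

Emeka free within 09:00–17:00: 10:00–11:30, 12:00–13:00, 16:00–16:30.
Mina ∩ Vera: 11:00–12:00, 13:00–13:30, 14:00–14:30.
Mina ∩ Vera ∩ Emeka: 11:00–11:30.
Windows ≥ 30 min: 11:00–11:30.
Latest start in the last window 11:00–11:30 is 11:30 − 30 min = 11:00.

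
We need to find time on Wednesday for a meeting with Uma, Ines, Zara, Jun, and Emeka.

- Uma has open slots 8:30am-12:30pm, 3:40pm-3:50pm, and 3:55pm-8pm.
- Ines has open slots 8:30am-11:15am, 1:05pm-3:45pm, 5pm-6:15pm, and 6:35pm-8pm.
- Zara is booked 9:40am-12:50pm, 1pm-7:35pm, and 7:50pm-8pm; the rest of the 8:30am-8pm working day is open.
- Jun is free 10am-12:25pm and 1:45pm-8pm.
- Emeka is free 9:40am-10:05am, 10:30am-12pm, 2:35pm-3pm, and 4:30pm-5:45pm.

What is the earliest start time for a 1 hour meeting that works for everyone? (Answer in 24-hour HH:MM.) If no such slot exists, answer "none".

none

Zara free within 08:30–20:00: 08:30–09:40, 12:50–13:00, 19:35–19:50.
Uma ∩ Ines: 08:30–11:15, 15:40–15:45, 17:00–18:15, 18:35–20:00.
Uma ∩ Ines ∩ Zara: 08:30–09:40, 19:35–19:50.
Uma ∩ Ines ∩ Zara ∩ Jun: 19:35–19:50.
Uma ∩ Ines ∩ Zara ∩ Jun ∩ Emeka: (none).
Windows ≥ 60 min: (none).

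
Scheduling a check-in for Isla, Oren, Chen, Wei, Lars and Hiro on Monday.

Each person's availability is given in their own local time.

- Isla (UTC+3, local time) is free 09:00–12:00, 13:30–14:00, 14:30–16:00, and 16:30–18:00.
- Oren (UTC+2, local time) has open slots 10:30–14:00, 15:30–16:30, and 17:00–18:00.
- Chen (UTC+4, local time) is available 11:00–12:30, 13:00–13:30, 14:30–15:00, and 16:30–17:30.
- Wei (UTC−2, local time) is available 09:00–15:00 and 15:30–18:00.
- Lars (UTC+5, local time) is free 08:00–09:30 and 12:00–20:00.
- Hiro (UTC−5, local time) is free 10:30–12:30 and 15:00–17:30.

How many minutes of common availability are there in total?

0 minutes

Isla → UTC: 06:00–09:00, 10:30–11:00, 11:30–13:00, 13:30–15:00.
Oren → UTC: 08:30–12:00, 13:30–14:30, 15:00–16:00.
Chen → UTC: 07:00–08:30, 09:00–09:30, 10:30–11:00, 12:30–13:30.
Wei → UTC: 11:00–17:00, 17:30–20:00.
Lars → UTC: 03:00–04:30, 07:00–15:00.
Hiro → UTC: 15:30–17:30, 20:00–22:30.
Isla ∩ Oren: 08:30–09:00, 10:30–11:00, 11:30–12:00, 13:30–14:30.
Isla ∩ Oren ∩ Chen: 10:30–11:00.
Isla ∩ Oren ∩ Chen ∩ Wei: (none).
Isla ∩ Oren ∩ Chen ∩ Wei ∩ Lars: (none).
Isla ∩ Oren ∩ Chen ∩ Wei ∩ Lars ∩ Hiro: (none).
Total common minutes: 0.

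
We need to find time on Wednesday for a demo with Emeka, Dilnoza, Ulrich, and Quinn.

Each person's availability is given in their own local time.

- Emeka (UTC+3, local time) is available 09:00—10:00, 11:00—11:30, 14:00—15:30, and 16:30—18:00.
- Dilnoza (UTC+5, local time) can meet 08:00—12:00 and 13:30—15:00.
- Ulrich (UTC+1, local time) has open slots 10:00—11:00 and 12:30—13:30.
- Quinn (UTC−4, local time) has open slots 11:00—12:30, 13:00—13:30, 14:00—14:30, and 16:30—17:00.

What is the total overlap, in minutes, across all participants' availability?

Emeka → UTC: 06:00–07:00, 08:00–08:30, 11:00–12:30, 13:30–15:00.
Dilnoza → UTC: 03:00–07:00, 08:30–10:00.
Ulrich → UTC: 09:00–10:00, 11:30–12:30.
Quinn → UTC: 15:00–16:30, 17:00–17:30, 18:00–18:30, 20:30–21:00.
Emeka ∩ Dilnoza: 06:00–07:00.
Emeka ∩ Dilnoza ∩ Ulrich: (none).
Emeka ∩ Dilnoza ∩ Ulrich ∩ Quinn: (none).
Total common minutes: 0.

0 minutes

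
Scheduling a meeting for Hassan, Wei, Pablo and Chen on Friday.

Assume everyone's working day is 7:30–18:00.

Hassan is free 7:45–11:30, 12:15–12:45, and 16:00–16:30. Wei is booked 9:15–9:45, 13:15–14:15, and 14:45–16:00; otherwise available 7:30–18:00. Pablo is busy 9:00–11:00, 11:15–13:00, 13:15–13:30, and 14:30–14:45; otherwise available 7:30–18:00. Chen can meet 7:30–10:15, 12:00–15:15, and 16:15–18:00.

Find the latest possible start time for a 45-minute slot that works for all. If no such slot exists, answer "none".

08:15

Wei free within 07:30–18:00: 07:30–09:15, 09:45–13:15, 14:15–14:45, 16:00–18:00.
Pablo free within 07:30–18:00: 07:30–09:00, 11:00–11:15, 13:00–13:15, 13:30–14:30, 14:45–18:00.
Hassan ∩ Wei: 07:45–09:15, 09:45–11:30, 12:15–12:45, 16:00–16:30.
Hassan ∩ Wei ∩ Pablo: 07:45–09:00, 11:00–11:15, 16:00–16:30.
Hassan ∩ Wei ∩ Pablo ∩ Chen: 07:45–09:00, 16:15–16:30.
Windows ≥ 45 min: 07:45–09:00.
Latest start in the last window 07:45–09:00 is 09:00 − 45 min = 08:15.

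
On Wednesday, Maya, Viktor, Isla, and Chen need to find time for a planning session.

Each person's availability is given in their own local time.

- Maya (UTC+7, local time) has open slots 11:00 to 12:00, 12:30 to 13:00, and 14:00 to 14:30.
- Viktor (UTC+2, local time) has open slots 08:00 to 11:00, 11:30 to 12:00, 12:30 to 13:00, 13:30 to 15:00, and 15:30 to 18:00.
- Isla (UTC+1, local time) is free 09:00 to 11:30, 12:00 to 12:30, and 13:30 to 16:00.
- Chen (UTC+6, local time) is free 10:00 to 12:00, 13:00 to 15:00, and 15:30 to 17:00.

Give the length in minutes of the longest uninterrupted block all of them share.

0 minutes

Maya → UTC: 04:00–05:00, 05:30–06:00, 07:00–07:30.
Viktor → UTC: 06:00–09:00, 09:30–10:00, 10:30–11:00, 11:30–13:00, 13:30–16:00.
Isla → UTC: 08:00–10:30, 11:00–11:30, 12:30–15:00.
Chen → UTC: 04:00–06:00, 07:00–09:00, 09:30–11:00.
Maya ∩ Viktor: 07:00–07:30.
Maya ∩ Viktor ∩ Isla: (none).
Maya ∩ Viktor ∩ Isla ∩ Chen: (none).
No common window.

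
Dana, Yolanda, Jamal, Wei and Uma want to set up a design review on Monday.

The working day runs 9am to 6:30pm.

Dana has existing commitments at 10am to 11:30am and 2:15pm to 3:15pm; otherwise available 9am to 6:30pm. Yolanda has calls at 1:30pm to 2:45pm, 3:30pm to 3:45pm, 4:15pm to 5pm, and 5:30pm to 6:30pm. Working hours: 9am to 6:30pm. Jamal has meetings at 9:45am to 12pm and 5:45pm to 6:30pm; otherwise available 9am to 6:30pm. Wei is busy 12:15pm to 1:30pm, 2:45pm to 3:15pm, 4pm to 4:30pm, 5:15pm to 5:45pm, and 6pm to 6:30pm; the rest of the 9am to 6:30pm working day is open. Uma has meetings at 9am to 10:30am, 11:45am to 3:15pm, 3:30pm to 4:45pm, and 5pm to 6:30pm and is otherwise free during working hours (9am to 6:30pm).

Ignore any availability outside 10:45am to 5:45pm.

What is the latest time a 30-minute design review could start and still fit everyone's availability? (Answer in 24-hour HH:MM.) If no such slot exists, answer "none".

none

Dana free within 09:00–18:30: 09:00–10:00, 11:30–14:15, 15:15–18:30.
Yolanda free within 09:00–18:30: 09:00–13:30, 14:45–15:30, 15:45–16:15, 17:00–17:30.
Jamal free within 09:00–18:30: 09:00–09:45, 12:00–17:45.
Wei free within 09:00–18:30: 09:00–12:15, 13:30–14:45, 15:15–16:00, 16:30–17:15, 17:45–18:00.
Uma free within 09:00–18:30: 10:30–11:45, 15:15–15:30, 16:45–17:00.
Dana ∩ Yolanda: 09:00–10:00, 11:30–13:30, 15:15–15:30, 15:45–16:15, 17:00–17:30.
Dana ∩ Yolanda ∩ Jamal: 09:00–09:45, 12:00–13:30, 15:15–15:30, 15:45–16:15, 17:00–17:30.
Dana ∩ Yolanda ∩ Jamal ∩ Wei: 09:00–09:45, 12:00–12:15, 15:15–15:30, 15:45–16:00, 17:00–17:15.
Dana ∩ Yolanda ∩ Jamal ∩ Wei ∩ Uma: 15:15–15:30.
Restricted to 10:45–17:45: 15:15–15:30.
Windows ≥ 30 min: (none).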